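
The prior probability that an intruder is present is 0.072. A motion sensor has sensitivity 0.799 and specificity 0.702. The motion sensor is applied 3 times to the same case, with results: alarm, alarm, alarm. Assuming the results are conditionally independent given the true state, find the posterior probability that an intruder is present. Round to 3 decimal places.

Let H be the event that an intruder is present; start with P(H) = 0.072. P('alarm'|H) = 0.799, P('alarm'|¬H) = 0.298.
Update on result 1 ('alarm'): P(H) ← 0.799·0.0720 / (0.799·0.0720 + 0.298·0.9280) = 0.057528/0.33407 = 0.1722.
Update on result 2 ('alarm'): P(H) ← 0.799·0.1722 / (0.799·0.1722 + 0.298·0.8278) = 0.13759/0.38427 = 0.3581.
Update on result 3 ('alarm'): P(H) ← 0.799·0.3581 / (0.799·0.3581 + 0.298·0.6419) = 0.28608/0.47738 = 0.5993.

Posterior P(H) ≈ 0.599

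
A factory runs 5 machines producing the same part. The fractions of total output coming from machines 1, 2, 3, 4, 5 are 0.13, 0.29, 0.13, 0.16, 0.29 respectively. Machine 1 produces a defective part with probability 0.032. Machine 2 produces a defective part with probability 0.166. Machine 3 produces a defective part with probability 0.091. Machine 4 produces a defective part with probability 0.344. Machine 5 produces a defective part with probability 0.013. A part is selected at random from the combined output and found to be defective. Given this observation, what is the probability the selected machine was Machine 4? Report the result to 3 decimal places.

Posterior probability ≈ 0.448

Tabulate prior·likelihood by source: [1] prior 0.13, lik 0.032, product 0.004160; [2] prior 0.29, lik 0.166, product 0.04814; [3] prior 0.13, lik 0.091, product 0.01183; [4] prior 0.16, lik 0.344, product 0.05504; [5] prior 0.29, lik 0.013, product 0.003770.
Normalizing constant = 0.12294; the posterior for Machine 4 is its product over the sum, 0.05504/0.12294 = 0.448.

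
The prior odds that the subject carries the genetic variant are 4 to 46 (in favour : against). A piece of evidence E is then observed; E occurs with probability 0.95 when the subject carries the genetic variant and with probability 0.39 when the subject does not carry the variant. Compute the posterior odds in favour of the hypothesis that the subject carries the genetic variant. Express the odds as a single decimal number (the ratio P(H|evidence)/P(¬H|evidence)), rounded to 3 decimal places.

Prior odds = 4/46 = 0.086957. In log-odds, ln(0.086957) = -2.4423.
Add log likelihood ratio: ln(2.4359) = 0.89032.
Posterior log-odds = -1.5520, so posterior odds = exp(-1.5520) = 0.21182.

Posterior odds ≈ 0.212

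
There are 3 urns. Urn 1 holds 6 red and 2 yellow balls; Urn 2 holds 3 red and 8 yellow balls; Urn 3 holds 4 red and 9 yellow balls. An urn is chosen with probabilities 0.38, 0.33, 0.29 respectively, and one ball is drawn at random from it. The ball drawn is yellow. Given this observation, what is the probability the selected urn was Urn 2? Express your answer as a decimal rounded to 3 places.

Posterior probability ≈ 0.448

Tabulate prior·likelihood by source: [1] prior 0.38, lik 0.25, product 0.09500; [2] prior 0.33, lik 0.7273, product 0.2400; [3] prior 0.29, lik 0.6923, product 0.2008.
Normalizing constant = 0.53577; the posterior for Urn 2 is its product over the sum, 0.2400/0.53577 = 0.448.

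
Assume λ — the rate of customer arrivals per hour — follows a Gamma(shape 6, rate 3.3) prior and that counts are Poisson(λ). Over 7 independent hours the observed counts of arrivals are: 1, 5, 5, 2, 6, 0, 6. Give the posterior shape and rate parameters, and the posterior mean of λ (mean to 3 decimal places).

The Poisson likelihood adds the total count to the shape and the number of exposure periods to the rate. Here ∑xᵢ = 25 and n = 7, so shape 6→31 and rate 3.3→10.3.
Posterior mean = shape/rate = 31/10.3 = 3.010.

Posterior: Gamma(shape=31, rate=10.3); mean ≈ 3.010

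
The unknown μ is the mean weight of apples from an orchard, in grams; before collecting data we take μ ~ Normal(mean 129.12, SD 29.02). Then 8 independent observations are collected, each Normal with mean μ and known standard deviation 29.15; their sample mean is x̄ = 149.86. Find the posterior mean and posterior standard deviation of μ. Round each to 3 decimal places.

Posterior mean ≈ 147.537; posterior SD ≈ 9.712

With known σ, the Normal prior is conjugate. Weight on the data is w = (n/σ²)/(n/σ² + 1/τ₀²) = 0.00941484/(0.00941484+0.00118742) = 0.88800.
Posterior mean = w·x̄ + (1−w)·μ₀ = 0.88800·149.86 + 0.11200·129.12 = 147.537. Posterior variance = 1/(0.00941484+0.00118742) = 94.3195, so SD = 9.712.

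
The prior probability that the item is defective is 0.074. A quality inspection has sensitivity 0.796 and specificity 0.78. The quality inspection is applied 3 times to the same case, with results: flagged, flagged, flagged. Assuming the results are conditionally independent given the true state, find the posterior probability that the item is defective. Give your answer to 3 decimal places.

Posterior P(H) ≈ 0.791

With H the event that the item is defective, the joint likelihood of the observed sequence is P(data|H) = 0.796·0.796·0.796 = 0.50436 and P(data|¬H) = 0.22·0.22·0.22 = 0.010648.
Bayes: P(H|data) = 0.074·0.50436 / (0.074·0.50436 + 0.926·0.010648) = 0.037323/0.047183 = 0.7910.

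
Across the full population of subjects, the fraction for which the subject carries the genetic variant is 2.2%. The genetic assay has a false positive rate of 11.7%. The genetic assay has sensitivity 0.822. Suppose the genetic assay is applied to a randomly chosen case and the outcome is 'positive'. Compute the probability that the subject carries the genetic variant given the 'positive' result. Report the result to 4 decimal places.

Write H for 'the subject carries the genetic variant'. Prior odds H:¬H = 0.022/0.978 = 0.022495. For the 'positive' outcome, the likelihood ratio is 0.822/0.117 = 7.0256.
Posterior odds = 0.022495 × 7.0256 = 0.15804, so P(H|E) = 0.15804/(1+0.15804) = 0.1365.

P(H | E) ≈ 0.1365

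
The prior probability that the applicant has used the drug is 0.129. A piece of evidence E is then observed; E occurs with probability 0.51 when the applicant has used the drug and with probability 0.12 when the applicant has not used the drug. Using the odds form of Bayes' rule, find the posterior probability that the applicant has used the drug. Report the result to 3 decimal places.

Posterior probability ≈ 0.386

Prior odds = 0.129/(1−0.129) = 0.14811. In log-odds, ln(0.14811) = -1.9098.
Add log likelihood ratio: ln(4.2500) = 1.4469.
Posterior log-odds = -0.46291, so posterior odds = exp(-0.46291) = 0.62945. Converting, P(H|E) = 0.62945/1.6294 = 0.386.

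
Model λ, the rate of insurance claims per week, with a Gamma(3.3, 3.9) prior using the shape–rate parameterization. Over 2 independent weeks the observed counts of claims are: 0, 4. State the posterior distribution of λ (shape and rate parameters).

The Poisson likelihood adds the total count to the shape and the number of exposure periods to the rate. Here ∑xᵢ = 4 and n = 2, so shape 3.3→7.3 and rate 3.9→5.9.

Posterior: Gamma(shape=7.3, rate=5.9)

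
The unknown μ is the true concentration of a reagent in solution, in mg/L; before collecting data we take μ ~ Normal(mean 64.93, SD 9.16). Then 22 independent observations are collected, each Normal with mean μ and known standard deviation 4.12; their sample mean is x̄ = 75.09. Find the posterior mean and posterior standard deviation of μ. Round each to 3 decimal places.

Posterior mean ≈ 74.997; posterior SD ≈ 0.874

Prior precision 1/τ₀² = 1/9.16² = 0.0119182; data precision n/σ² = 22/4.12² = 1.29607.
Posterior precision = 0.0119182 + 1.29607 = 1.30799, giving posterior SD = 1/√1.30799 = 0.874.
Posterior mean = (0.0119182·64.93 + 1.29607·75.09) / 1.30799 = 74.997.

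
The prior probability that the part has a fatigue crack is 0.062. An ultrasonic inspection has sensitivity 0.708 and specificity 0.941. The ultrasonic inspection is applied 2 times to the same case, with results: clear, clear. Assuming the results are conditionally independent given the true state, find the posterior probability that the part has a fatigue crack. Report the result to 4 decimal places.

Posterior P(H) ≈ 0.0063

Let H be the event that the part has a fatigue crack; start with P(H) = 0.062. P('indication'|H) = 0.708, P('indication'|¬H) = 0.059.
Update on result 1 ('clear'): P(H) ← 0.292·0.0620 / (0.292·0.0620 + 0.941·0.9380) = 0.018104/0.90076 = 0.0201.
Update on result 2 ('clear'): P(H) ← 0.292·0.0201 / (0.292·0.0201 + 0.941·0.9799) = 0.0058688/0.92796 = 0.0063.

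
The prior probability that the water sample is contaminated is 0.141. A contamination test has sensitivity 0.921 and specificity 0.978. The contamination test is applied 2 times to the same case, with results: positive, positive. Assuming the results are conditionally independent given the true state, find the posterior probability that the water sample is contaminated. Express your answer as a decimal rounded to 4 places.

Posterior P(H) ≈ 0.9965

Let H be the event that the water sample is contaminated; start with P(H) = 0.141. P('positive'|H) = 0.921, P('positive'|¬H) = 0.022.
Update on result 1 ('positive'): P(H) ← 0.921·0.1410 / (0.921·0.1410 + 0.022·0.8590) = 0.12986/0.14876 = 0.8730.
Update on result 2 ('positive'): P(H) ← 0.921·0.8730 / (0.921·0.8730 + 0.022·0.1270) = 0.80400/0.80679 = 0.9965.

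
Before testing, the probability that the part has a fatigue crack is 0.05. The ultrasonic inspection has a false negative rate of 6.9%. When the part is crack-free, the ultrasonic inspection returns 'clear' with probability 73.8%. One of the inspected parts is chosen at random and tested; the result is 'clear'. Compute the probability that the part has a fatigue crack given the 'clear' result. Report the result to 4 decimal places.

P(H | E) ≈ 0.0049

Write H for 'the part has a fatigue crack'. Prior odds H:¬H = 0.05/0.95 = 0.052632. For the 'clear' outcome, the likelihood ratio is 0.069/0.738 = 0.093496.
Posterior odds = 0.052632 × 0.093496 = 0.0049208, so P(H|E) = 0.0049208/(1+0.0049208) = 0.0049.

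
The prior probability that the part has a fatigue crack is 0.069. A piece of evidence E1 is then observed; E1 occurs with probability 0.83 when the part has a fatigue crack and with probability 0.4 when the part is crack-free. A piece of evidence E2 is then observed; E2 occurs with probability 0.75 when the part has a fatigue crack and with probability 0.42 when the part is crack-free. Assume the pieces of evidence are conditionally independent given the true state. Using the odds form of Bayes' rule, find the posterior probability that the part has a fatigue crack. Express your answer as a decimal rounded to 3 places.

Prior odds = 0.069/(1−0.069) = 0.074114.
Likelihood ratio for E1 = 0.83/0.4 = 2.0750.
Likelihood ratio for E2 = 0.75/0.42 = 1.7857.
Posterior odds = prior odds × LR₁ × LR₂ = 0.27462.
Posterior probability = odds/(1+odds) = 0.27462/1.2746 = 0.215.

Posterior probability ≈ 0.215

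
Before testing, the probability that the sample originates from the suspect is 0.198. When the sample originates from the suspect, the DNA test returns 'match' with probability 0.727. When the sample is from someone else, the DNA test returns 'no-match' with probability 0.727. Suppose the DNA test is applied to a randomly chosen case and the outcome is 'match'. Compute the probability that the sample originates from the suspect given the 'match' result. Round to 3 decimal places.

Let H be the event that the sample originates from the suspect. P(H) = 0.198, so P(¬H) = 0.802. With E the 'match' result, P(E|H) = 0.727 and P(E|¬H) = 0.273.
P(E) = 0.727·0.198 + 0.273·0.802 = 0.14395 + 0.21895 = 0.36289.
By Bayes' theorem, P(H|E) = 0.14395 / 0.36289 = 0.397.

P(H | E) ≈ 0.397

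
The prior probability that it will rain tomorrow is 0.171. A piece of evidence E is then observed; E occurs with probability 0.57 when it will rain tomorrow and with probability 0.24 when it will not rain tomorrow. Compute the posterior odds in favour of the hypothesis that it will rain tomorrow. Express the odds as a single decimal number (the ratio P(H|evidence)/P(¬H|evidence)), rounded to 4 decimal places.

Posterior odds ≈ 0.4899

Prior odds = 0.171/(1−0.171) = 0.20627.
Likelihood ratio for E = 0.57/0.24 = 2.3750.
Posterior odds = prior odds × LR = 0.48990.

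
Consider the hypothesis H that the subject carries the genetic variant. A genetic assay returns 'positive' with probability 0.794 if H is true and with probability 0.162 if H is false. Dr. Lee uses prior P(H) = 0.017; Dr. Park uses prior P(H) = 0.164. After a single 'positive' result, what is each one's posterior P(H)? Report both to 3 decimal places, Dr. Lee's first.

Dr. Lee: 0.078; Dr. Park: 0.490

The likelihood ratio for a 'positive' result is 0.794/0.162 = 4.9012.
Dr. Lee: prior odds 0.017/0.983 = 0.017294; posterior odds 0.084762; posterior probability 0.078.
Dr. Park: prior odds 0.164/0.836 = 0.19617; posterior odds 0.96149; posterior probability 0.490.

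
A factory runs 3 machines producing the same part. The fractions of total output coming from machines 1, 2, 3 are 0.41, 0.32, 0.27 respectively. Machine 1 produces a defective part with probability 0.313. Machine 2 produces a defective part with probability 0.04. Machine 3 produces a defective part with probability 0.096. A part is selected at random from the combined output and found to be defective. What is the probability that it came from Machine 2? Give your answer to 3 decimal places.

Posterior probability ≈ 0.077

P(defective|M1) = 0.313; P(defective|M2) = 0.04; P(defective|M3) = 0.096.
Prior × likelihood for each source: 0.41·0.313=0.1283, 0.32·0.04=0.01280, 0.27·0.096=0.02592. Summing gives P(defective) = 0.16705.
P(Machine 2 | defective) = 0.01280 / 0.16705 = 0.077.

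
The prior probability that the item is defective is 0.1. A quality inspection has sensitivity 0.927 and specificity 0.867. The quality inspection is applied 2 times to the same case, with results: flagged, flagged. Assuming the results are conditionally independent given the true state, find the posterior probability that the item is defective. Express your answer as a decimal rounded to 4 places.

Let H be the event that the item is defective; start with P(H) = 0.1. P('flagged'|H) = 0.927, P('flagged'|¬H) = 0.133.
Update on result 1 ('flagged'): P(H) ← 0.927·0.1000 / (0.927·0.1000 + 0.133·0.9000) = 0.092700/0.21240 = 0.4364.
Update on result 2 ('flagged'): P(H) ← 0.927·0.4364 / (0.927·0.4364 + 0.133·0.5636) = 0.40458/0.47953 = 0.8437.

Posterior P(H) ≈ 0.8437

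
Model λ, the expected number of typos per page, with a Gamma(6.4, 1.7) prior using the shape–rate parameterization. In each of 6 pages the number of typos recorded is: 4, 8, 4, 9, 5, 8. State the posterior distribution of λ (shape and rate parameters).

The Poisson likelihood adds the total count to the shape and the number of exposure periods to the rate. Here ∑xᵢ = 38 and n = 6, so shape 6.4→44.4 and rate 1.7→7.7.

Posterior: Gamma(shape=44.4, rate=7.7)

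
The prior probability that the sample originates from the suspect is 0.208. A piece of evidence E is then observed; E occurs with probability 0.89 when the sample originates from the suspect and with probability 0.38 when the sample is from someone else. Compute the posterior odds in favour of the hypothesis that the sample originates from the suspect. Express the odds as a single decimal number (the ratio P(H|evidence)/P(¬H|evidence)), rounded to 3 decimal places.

Posterior odds ≈ 0.615

Prior odds = 0.208/(1−0.208) = 0.26263.
Likelihood ratio for E = 0.89/0.38 = 2.3421.
Posterior odds = prior odds × LR = 0.61510.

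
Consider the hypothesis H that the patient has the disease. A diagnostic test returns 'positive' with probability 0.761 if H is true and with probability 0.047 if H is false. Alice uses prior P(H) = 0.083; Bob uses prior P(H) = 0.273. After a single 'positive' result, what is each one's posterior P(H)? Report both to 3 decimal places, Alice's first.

The likelihood ratio for a 'positive' result is 0.761/0.047 = 16.191.
Alice: prior odds 0.083/0.917 = 0.090513; posterior odds 1.4655; posterior probability 0.594.
Bob: prior odds 0.273/0.727 = 0.37552; posterior odds 6.0802; posterior probability 0.859.

Alice: 0.594; Bob: 0.859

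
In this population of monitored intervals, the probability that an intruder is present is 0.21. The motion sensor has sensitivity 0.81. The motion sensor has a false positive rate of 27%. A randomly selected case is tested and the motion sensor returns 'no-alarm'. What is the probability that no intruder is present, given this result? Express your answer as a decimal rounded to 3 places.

Let H be the event that an intruder is present. P(H) = 0.21, so P(¬H) = 0.79. With E the 'no-alarm' result, P(E|H) = 0.19 and P(E|¬H) = 0.73.
P(E) = 0.19·0.21 + 0.73·0.79 = 0.039900 + 0.57670 = 0.61660.
By Bayes' theorem, P(H|E) = 0.039900 / 0.61660 = 0.065. Hence P(¬H|E) = 1 − 0.065 = 0.935.

P(¬H | E) ≈ 0.935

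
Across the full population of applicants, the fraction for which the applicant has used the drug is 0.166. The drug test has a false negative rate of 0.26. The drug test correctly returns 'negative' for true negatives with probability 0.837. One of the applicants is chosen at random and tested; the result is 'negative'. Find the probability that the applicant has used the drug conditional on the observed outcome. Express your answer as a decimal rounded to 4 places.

Let H be the event that the applicant has used the drug. P(H) = 0.166, so P(¬H) = 0.834. With E the 'negative' result, P(E|H) = 0.26 and P(E|¬H) = 0.837.
P(E) = 0.26·0.166 + 0.837·0.834 = 0.043160 + 0.69806 = 0.74122.
By Bayes' theorem, P(H|E) = 0.043160 / 0.74122 = 0.0582.

P(H | E) ≈ 0.0582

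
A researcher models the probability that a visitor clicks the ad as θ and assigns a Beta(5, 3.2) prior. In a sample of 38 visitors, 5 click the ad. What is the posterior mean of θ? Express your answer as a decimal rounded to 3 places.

Observing 5 successes and 33 failures updates Beta(5, 3.2) by adding the success and failure counts to the two shape parameters: α = 5+5 = 10, β = 3.2+33 = 36.2.
E[θ | data] = 10/(10+36.2) = 0.216.

Posterior mean ≈ 0.216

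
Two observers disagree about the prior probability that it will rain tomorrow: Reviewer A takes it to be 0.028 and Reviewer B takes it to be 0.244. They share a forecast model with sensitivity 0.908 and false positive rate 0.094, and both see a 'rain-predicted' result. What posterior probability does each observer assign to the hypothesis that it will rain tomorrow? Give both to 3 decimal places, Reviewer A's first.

Reviewer A: 0.218; Reviewer B: 0.757

P('+'|H) = 0.908, P('+'|¬H) = 0.094.
Reviewer A: numerator 0.908·0.028 = 0.025424; evidence = 0.025424+0.094·0.972 = 0.11679; posterior = 0.218.
Reviewer B: numerator 0.908·0.244 = 0.22155; evidence = 0.22155+0.094·0.756 = 0.29262; posterior = 0.757.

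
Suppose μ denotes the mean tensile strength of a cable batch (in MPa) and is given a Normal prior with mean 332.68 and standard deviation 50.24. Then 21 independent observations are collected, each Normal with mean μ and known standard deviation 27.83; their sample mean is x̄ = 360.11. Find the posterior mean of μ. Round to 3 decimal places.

Posterior mean ≈ 359.715

With known σ, the Normal prior is conjugate. Weight on the data is w = (n/σ²)/(n/σ² + 1/τ₀²) = 0.0271140/(0.0271140+0.00039619) = 0.98560.
Posterior mean = w·x̄ + (1−w)·μ₀ = 0.98560·360.11 + 0.014402·332.68 = 359.715.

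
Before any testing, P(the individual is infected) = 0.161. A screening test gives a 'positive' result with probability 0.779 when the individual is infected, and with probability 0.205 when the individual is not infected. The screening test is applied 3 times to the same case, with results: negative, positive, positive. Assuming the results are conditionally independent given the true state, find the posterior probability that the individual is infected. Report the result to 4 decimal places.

Posterior P(H) ≈ 0.4351

Let H be the event that the individual is infected; start with P(H) = 0.161. P('positive'|H) = 0.779, P('positive'|¬H) = 0.205.
Update on result 1 ('negative'): P(H) ← 0.221·0.1610 / (0.221·0.1610 + 0.795·0.8390) = 0.035581/0.70259 = 0.0506.
Update on result 2 ('positive'): P(H) ← 0.779·0.0506 / (0.779·0.0506 + 0.205·0.9494) = 0.039451/0.23407 = 0.1685.
Update on result 3 ('positive'): P(H) ← 0.779·0.1685 / (0.779·0.1685 + 0.205·0.8315) = 0.13130/0.30174 = 0.4351.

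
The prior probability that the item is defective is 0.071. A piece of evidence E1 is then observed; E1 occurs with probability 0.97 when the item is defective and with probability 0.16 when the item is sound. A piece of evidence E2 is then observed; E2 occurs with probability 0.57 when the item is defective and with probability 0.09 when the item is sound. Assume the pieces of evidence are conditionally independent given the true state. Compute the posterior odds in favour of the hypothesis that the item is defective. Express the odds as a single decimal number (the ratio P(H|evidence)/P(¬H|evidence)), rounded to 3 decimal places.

Prior odds = 0.071/(1−0.071) = 0.076426. In log-odds, ln(0.076426) = -2.5714.
Add log likelihood ratios: ln(6.0625) + ln(6.3333) = 3.6479.
Posterior log-odds = 1.0765, so posterior odds = exp(1.0765) = 2.9345.

Posterior odds ≈ 2.934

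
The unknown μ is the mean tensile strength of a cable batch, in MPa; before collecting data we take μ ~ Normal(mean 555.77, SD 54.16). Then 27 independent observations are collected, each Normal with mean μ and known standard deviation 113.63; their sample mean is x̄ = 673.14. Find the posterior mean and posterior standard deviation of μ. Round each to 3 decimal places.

Posterior mean ≈ 656.688; posterior SD ≈ 20.278

With known σ, the Normal prior is conjugate. Weight on the data is w = (n/σ²)/(n/σ² + 1/τ₀²) = 0.00209111/(0.00209111+0.00034091) = 0.85982.
Posterior mean = w·x̄ + (1−w)·μ₀ = 0.85982·673.14 + 0.14018·555.77 = 656.688. Posterior variance = 1/(0.00209111+0.00034091) = 411.180, so SD = 20.278.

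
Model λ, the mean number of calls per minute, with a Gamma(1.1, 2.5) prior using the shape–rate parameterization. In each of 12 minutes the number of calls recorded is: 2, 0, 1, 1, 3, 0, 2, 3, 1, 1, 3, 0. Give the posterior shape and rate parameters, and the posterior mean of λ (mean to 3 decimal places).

The Poisson likelihood adds the total count to the shape and the number of exposure periods to the rate. Here ∑xᵢ = 17 and n = 12, so shape 1.1→18.1 and rate 2.5→14.5.
Posterior mean = shape/rate = 18.1/14.5 = 1.248.

Posterior: Gamma(shape=18.1, rate=14.5); mean ≈ 1.248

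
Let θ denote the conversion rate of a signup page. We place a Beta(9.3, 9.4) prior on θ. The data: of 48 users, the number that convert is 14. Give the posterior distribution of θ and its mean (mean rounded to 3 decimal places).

Posterior: Beta(23.3, 43.4); mean ≈ 0.349

Observing 14 successes and 34 failures updates Beta(9.3, 9.4) by adding the success and failure counts to the two shape parameters: α = 9.3+14 = 23.3, β = 9.4+34 = 43.4.
E[θ | data] = 23.3/(23.3+43.4) = 0.349.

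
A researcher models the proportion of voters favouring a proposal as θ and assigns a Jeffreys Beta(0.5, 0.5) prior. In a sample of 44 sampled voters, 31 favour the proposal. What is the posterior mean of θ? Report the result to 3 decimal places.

Posterior mean ≈ 0.700

Observing 31 successes and 13 failures updates Beta(0.5, 0.5) by adding the success and failure counts to the two shape parameters: α = 0.5+31 = 31.5, β = 0.5+13 = 13.5.
E[θ | data] = 31.5/(31.5+13.5) = 0.700.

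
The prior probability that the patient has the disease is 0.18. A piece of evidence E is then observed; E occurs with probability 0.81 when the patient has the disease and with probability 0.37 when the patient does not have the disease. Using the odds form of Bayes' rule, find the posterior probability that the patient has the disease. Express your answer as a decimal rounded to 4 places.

Prior odds = 0.18/(1−0.18) = 0.21951. In log-odds, ln(0.21951) = -1.5163.
Add log likelihood ratio: ln(2.1892) = 0.78353.
Posterior log-odds = -0.73282, so posterior odds = exp(-0.73282) = 0.48055. Converting, P(H|E) = 0.48055/1.4806 = 0.3246.

Posterior probability ≈ 0.3246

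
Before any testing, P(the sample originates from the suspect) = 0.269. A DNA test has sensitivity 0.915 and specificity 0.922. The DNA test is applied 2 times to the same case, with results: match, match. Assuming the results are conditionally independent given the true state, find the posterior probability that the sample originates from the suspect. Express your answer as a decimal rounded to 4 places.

Posterior P(H) ≈ 0.9806

With H the event that the sample originates from the suspect, the joint likelihood of the observed sequence is P(data|H) = 0.915·0.915 = 0.83723 and P(data|¬H) = 0.078·0.078 = 0.0060840.
Bayes: P(H|data) = 0.269·0.83723 / (0.269·0.83723 + 0.731·0.0060840) = 0.22521/0.22966 = 0.9806.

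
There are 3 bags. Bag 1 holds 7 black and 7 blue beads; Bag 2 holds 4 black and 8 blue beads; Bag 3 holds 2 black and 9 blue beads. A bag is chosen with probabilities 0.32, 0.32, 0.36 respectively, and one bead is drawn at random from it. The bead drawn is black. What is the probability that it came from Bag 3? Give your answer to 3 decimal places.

Posterior probability ≈ 0.197

Tabulate prior·likelihood by source: [1] prior 0.32, lik 0.5, product 0.1600; [2] prior 0.32, lik 0.3333, product 0.1067; [3] prior 0.36, lik 0.1818, product 0.06545.
Normalizing constant = 0.33212; the posterior for Bag 3 is its product over the sum, 0.06545/0.33212 = 0.197.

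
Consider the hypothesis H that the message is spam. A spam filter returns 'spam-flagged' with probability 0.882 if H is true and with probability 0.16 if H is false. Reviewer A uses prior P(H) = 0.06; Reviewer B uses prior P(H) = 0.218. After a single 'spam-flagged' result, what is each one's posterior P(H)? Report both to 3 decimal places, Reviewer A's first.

Reviewer A: 0.260; Reviewer B: 0.606

P('+'|H) = 0.882, P('+'|¬H) = 0.16.
Reviewer A: numerator 0.882·0.06 = 0.052920; evidence = 0.052920+0.16·0.94 = 0.20332; posterior = 0.260.
Reviewer B: numerator 0.882·0.218 = 0.19228; evidence = 0.19228+0.16·0.782 = 0.31740; posterior = 0.606.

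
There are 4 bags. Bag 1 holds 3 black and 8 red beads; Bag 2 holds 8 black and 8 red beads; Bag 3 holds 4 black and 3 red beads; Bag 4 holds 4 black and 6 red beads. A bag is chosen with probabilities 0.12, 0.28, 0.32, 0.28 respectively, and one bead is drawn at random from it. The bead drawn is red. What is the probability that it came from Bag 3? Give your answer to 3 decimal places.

P(red|Bag 1) = 0.7273; P(red|Bag 2) = 0.5; P(red|Bag 3) = 0.4286; P(red|Bag 4) = 0.6.
Prior × likelihood for each source: 0.12·0.7273=0.08727, 0.28·0.5=0.1400, 0.32·0.4286=0.1371, 0.28·0.6=0.1680. Summing gives P(red) = 0.53242.
P(Bag 3 | red) = 0.1371 / 0.53242 = 0.258.

Posterior probability ≈ 0.258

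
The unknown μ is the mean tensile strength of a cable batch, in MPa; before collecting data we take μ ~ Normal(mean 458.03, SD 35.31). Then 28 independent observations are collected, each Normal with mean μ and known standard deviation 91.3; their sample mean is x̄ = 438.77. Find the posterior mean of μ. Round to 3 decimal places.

Posterior mean ≈ 442.482

With known σ, the Normal prior is conjugate. Weight on the data is w = (n/σ²)/(n/σ² + 1/τ₀²) = 0.00335905/(0.00335905+0.00080206) = 0.80725.
Posterior mean = w·x̄ + (1−w)·μ₀ = 0.80725·438.77 + 0.19275·458.03 = 442.482.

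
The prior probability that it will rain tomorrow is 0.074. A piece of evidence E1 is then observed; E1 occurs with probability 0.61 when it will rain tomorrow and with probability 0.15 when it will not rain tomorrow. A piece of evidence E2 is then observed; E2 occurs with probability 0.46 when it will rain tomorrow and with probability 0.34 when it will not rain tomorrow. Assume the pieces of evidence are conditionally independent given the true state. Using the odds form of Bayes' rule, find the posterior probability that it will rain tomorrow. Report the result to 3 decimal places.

Prior odds = 0.074/(1−0.074) = 0.079914.
Likelihood ratio for E1 = 0.61/0.15 = 4.0667.
Likelihood ratio for E2 = 0.46/0.34 = 1.3529.
Posterior odds = prior odds × LR₁ × LR₂ = 0.43968.
Posterior probability = odds/(1+odds) = 0.43968/1.4397 = 0.305.

Posterior probability ≈ 0.305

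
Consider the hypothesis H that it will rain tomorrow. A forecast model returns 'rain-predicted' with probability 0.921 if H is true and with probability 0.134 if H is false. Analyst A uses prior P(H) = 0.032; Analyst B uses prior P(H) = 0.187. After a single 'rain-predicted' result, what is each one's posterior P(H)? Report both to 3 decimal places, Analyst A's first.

Analyst A: 0.185; Analyst B: 0.613

P('+'|H) = 0.921, P('+'|¬H) = 0.134.
Analyst A: numerator 0.921·0.032 = 0.029472; evidence = 0.029472+0.134·0.968 = 0.15918; posterior = 0.185.
Analyst B: numerator 0.921·0.187 = 0.17223; evidence = 0.17223+0.134·0.813 = 0.28117; posterior = 0.613.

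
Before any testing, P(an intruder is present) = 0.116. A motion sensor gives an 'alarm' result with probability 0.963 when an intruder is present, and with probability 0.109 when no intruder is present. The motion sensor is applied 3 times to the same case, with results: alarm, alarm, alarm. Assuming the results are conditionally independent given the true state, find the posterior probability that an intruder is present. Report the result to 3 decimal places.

Posterior P(H) ≈ 0.989

Let H be the event that an intruder is present; start with P(H) = 0.116. P('alarm'|H) = 0.963, P('alarm'|¬H) = 0.109.
Update on result 1 ('alarm'): P(H) ← 0.963·0.1160 / (0.963·0.1160 + 0.109·0.8840) = 0.11171/0.20806 = 0.5369.
Update on result 2 ('alarm'): P(H) ← 0.963·0.5369 / (0.963·0.5369 + 0.109·0.4631) = 0.51703/0.56751 = 0.9111.
Update on result 3 ('alarm'): P(H) ← 0.963·0.9111 / (0.963·0.9111 + 0.109·0.0889) = 0.87734/0.88704 = 0.9891.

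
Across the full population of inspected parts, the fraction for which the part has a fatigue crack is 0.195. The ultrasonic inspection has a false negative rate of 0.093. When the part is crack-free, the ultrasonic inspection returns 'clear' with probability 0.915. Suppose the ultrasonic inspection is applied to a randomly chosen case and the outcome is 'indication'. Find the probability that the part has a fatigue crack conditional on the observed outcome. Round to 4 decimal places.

P(H | E) ≈ 0.7210

Write H for 'the part has a fatigue crack'. Prior odds H:¬H = 0.195/0.805 = 0.24224. For the 'indication' outcome, the likelihood ratio is 0.907/0.085 = 10.671.
Posterior odds = 0.24224 × 10.671 = 2.5848, so P(H|E) = 2.5848/(1+2.5848) = 0.7210.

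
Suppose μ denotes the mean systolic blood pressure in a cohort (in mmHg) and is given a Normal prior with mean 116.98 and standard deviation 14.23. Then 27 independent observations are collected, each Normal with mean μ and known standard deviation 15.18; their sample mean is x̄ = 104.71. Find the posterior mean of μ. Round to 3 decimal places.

Posterior mean ≈ 105.206

Prior precision 1/τ₀² = 1/14.23² = 0.00493844; data precision n/σ² = 27/15.18² = 0.117171.
Posterior precision = 0.00493844 + 0.117171 = 0.122109.
Posterior mean = (0.00493844·116.98 + 0.117171·104.71) / 0.122109 = 105.206.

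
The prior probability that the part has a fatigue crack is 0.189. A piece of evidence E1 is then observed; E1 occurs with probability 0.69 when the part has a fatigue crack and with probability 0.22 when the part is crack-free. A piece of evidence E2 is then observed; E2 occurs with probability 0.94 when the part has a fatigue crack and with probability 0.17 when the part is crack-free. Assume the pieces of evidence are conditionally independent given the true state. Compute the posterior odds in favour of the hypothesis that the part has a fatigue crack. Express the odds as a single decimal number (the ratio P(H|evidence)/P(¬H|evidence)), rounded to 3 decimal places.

Posterior odds ≈ 4.042

Prior odds = 0.189/(1−0.189) = 0.23305.
Likelihood ratio for E1 = 0.69/0.22 = 3.1364.
Likelihood ratio for E2 = 0.94/0.17 = 5.5294.
Posterior odds = prior odds × LR₁ × LR₂ = 4.0415.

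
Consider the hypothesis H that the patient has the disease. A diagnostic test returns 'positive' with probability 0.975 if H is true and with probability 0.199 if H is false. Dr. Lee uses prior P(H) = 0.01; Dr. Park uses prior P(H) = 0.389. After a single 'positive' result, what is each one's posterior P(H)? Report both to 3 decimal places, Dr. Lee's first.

Dr. Lee: 0.047; Dr. Park: 0.757

P('+'|H) = 0.975, P('+'|¬H) = 0.199.
Dr. Lee: numerator 0.975·0.01 = 0.0097500; evidence = 0.0097500+0.199·0.99 = 0.20676; posterior = 0.047.
Dr. Park: numerator 0.975·0.389 = 0.37928; evidence = 0.37928+0.199·0.611 = 0.50086; posterior = 0.757.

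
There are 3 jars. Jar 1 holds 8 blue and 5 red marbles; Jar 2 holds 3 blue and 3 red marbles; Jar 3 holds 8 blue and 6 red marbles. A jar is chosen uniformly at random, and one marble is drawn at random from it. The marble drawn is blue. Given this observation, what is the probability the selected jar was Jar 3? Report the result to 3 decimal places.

Posterior probability ≈ 0.339

Tabulate prior·likelihood by source: [1] prior 0.333333, lik 0.6154, product 0.2051; [2] prior 0.333333, lik 0.5, product 0.1667; [3] prior 0.333333, lik 0.5714, product 0.1905.
Normalizing constant = 0.56227; the posterior for Jar 3 is its product over the sum, 0.1905/0.56227 = 0.339.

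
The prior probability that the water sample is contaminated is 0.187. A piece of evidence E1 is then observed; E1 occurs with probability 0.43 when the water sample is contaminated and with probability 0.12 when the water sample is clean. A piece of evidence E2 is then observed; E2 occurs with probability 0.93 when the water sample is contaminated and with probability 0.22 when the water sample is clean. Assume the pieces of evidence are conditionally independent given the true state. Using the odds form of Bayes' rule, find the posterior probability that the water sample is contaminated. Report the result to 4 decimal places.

Posterior probability ≈ 0.7770

Prior odds = 0.187/(1−0.187) = 0.23001. In log-odds, ln(0.23001) = -1.4696.
Add log likelihood ratios: ln(3.5833) + ln(4.2273) = 2.7179.
Posterior log-odds = 1.2482, so posterior odds = exp(1.2482) = 3.4842. Converting, P(H|E) = 3.4842/4.4842 = 0.7770.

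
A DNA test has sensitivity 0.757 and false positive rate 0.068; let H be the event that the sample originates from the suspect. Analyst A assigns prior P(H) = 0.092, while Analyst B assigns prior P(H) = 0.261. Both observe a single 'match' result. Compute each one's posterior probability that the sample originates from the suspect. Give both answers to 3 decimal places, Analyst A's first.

The likelihood ratio for a 'match' result is 0.757/0.068 = 11.132.
Analyst A: prior odds 0.092/0.908 = 0.10132; posterior odds 1.1279; posterior probability 0.530.
Analyst B: prior odds 0.261/0.739 = 0.35318; posterior odds 3.9317; posterior probability 0.797.

Analyst A: 0.530; Analyst B: 0.797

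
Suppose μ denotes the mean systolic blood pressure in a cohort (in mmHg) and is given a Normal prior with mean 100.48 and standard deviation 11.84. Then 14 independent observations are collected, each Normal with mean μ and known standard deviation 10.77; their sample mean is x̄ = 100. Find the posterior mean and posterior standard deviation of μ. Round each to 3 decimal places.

Posterior mean ≈ 100.027; posterior SD ≈ 2.797

Prior precision 1/τ₀² = 1/11.84² = 0.00713340; data precision n/σ² = 14/10.77² = 0.120697.
Posterior precision = 0.00713340 + 0.120697 = 0.127830, giving posterior SD = 1/√0.127830 = 2.797.
Posterior mean = (0.00713340·100.48 + 0.120697·100) / 0.127830 = 100.027.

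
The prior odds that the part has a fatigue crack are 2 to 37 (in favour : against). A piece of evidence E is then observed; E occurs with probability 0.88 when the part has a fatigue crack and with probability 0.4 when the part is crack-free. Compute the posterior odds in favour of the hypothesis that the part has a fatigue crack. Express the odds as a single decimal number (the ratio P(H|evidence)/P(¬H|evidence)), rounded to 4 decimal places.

Posterior odds ≈ 0.1189

Prior odds = 2/37 = 0.054054. In log-odds, ln(0.054054) = -2.9178.
Add log likelihood ratio: ln(2.2000) = 0.78846.
Posterior log-odds = -2.1293, so posterior odds = exp(-2.1293) = 0.11892.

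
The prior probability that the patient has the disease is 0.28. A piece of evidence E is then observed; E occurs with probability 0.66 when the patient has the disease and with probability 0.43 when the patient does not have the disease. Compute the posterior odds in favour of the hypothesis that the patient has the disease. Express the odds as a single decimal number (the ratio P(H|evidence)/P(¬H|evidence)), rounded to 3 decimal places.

Posterior odds ≈ 0.597

Prior odds = 0.28/(1−0.28) = 0.38889.
Likelihood ratio for E = 0.66/0.43 = 1.5349.
Posterior odds = prior odds × LR = 0.59690.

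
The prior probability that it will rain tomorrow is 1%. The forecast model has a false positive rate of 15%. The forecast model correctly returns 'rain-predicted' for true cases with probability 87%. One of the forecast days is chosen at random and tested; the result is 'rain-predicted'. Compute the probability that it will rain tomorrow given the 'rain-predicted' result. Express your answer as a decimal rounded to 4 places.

P(H | E) ≈ 0.0553

Write H for 'it will rain tomorrow'. Prior odds H:¬H = 0.01/0.99 = 0.010101. For the 'rain-predicted' outcome, the likelihood ratio is 0.87/0.15 = 5.8000.
Posterior odds = 0.010101 × 5.8000 = 0.058586, so P(H|E) = 0.058586/(1+0.058586) = 0.0553.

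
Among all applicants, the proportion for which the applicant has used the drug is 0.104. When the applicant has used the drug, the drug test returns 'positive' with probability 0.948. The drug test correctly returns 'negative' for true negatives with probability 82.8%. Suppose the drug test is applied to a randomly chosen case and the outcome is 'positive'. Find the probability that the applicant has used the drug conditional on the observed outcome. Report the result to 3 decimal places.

P(H | E) ≈ 0.390

Write H for 'the applicant has used the drug'. Prior odds H:¬H = 0.104/0.896 = 0.11607. For the 'positive' outcome, the likelihood ratio is 0.948/0.172 = 5.5116.
Posterior odds = 0.11607 × 5.5116 = 0.63974, so P(H|E) = 0.63974/(1+0.63974) = 0.390.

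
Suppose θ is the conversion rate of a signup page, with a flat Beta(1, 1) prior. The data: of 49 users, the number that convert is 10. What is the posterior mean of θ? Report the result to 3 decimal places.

Posterior mean ≈ 0.216

The binomial likelihood is conjugate to the Beta prior: with 10 successes and 39 failures, the posterior is Beta(1+10, 1+39) = Beta(11, 40).
Posterior mean = α/(α+β) = 11/51 = 0.216.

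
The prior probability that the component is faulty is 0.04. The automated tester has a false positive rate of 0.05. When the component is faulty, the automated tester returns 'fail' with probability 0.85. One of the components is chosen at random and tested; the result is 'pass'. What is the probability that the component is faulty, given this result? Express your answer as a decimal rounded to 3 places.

P(H | E) ≈ 0.007

Let H be the event that the component is faulty. P(H) = 0.04, so P(¬H) = 0.96. With E the 'pass' result, P(E|H) = 0.15 and P(E|¬H) = 0.95.
P(E) = 0.15·0.04 + 0.95·0.96 = 0.0060000 + 0.91200 = 0.91800.
By Bayes' theorem, P(H|E) = 0.0060000 / 0.91800 = 0.007.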